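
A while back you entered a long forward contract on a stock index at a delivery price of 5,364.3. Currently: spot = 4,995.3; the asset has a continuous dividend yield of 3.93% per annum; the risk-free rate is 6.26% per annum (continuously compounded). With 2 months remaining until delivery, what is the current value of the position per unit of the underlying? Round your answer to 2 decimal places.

Current fair forward for the remaining 2 months: F = S·e^((r − q)·T), (r − q) = 0.0626 − 0.0393 = 0.0233
F = 4995.3 · e^(0.0233 × 2/12) = 4995.3 × 1.00389088 = 5014.7361
Value of long forward = (F − K)·e^(−rT) = (5014.7361 − 5364.3) · e^(−0.0626·2/12)
= -349.5639 × 0.98962091 = -345.94

-345.94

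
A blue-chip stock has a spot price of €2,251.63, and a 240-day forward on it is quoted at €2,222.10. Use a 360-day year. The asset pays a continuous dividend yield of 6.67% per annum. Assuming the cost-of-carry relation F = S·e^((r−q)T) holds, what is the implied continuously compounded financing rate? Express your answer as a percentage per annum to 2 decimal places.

4.69%

From F = S·e^((r−q)T): (r − q) = ln(F/S)/T
ln(2222.10/2251.63) = ln(0.986885) = -0.013202
(r − q) = -0.013202 / (240/360) = -0.019803
r = ln(F/S)/T + q = -0.019803 + 0.0667 = 0.046897
r = 4.69%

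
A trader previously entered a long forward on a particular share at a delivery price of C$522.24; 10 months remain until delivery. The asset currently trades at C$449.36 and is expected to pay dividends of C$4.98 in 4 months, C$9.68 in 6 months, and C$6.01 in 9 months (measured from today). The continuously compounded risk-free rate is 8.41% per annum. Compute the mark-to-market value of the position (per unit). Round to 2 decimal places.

PV(remaining dividends) I = 4.98·e^(−0.0841·4/12) + 9.68·e^(−0.0841·6/12) + 6.01·e^(−0.0841·9/12) = 19.7664
Current forward F = (S − I)·e^(rT) = (449.36 − 19.7664)·e^(0.0841·10/12) = 429.5936 × 1.072598 = 460.7812
Value (long) = (F − K)·e^(−rT) = (460.7812 − 522.24) × 0.932316 = -57.2990
Value = -C$57.30

-C$57.30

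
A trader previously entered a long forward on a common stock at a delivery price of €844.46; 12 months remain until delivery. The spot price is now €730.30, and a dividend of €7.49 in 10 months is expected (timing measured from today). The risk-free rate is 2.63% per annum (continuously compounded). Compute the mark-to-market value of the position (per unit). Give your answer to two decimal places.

PV(remaining dividends) I = 7.49·e^(−0.0263·10/12) = 7.3276
Current forward F = (S − I)·e^(rT) = (730.30 − 7.3276)·e^(0.0263·12/12) = 722.9724 × 1.026649 = 742.2389
Value (long) = (F − K)·e^(−rT) = (742.2389 − 844.46) × 0.974043 = -99.5677
Value = -€99.57

-€99.57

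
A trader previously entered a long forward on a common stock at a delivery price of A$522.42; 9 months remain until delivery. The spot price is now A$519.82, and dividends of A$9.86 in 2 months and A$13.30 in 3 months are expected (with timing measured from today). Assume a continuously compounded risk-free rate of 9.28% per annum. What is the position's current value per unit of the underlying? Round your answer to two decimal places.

A$9.82

PV(remaining dividends) I = 9.86·e^(−0.0928·2/12) + 13.30·e^(−0.0928·3/12) = 22.7037
Current forward F = (S − I)·e^(rT) = (519.82 − 22.7037)·e^(0.0928·9/12) = 497.1163 × 1.072079 = 532.9479
Value (long) = (F − K)·e^(−rT) = (532.9479 − 522.42) × 0.932767 = 9.8201
Value = A$9.82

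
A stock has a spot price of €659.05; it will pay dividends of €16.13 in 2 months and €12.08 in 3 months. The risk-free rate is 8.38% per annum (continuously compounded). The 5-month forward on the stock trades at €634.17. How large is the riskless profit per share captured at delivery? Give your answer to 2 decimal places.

PV(dividends) I = 16.13·e^(−0.0838·2/12) + 12.08·e^(−0.0838·3/12) = 27.7358
Fair forward F* = (S − I)·e^(rT) = (659.05 − 27.7358)·e^0.034917 = 631.3142 × 1.035534 = 653.7473
Market €634.17 < fair 653.7473: forward underpriced → reverse cash-and-carry (short the stock, invest proceeds at r, pay the dividends, go long the forward).
Profit at T = |F_mkt − F*| = |634.17 − 653.7473| = €19.58 per share

€19.58 per share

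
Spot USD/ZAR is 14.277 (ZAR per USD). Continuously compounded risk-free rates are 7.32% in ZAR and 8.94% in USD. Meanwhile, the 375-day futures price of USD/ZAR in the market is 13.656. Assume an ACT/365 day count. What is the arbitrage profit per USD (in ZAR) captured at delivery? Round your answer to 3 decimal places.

Fair futures: F* = S·e^(carry·T), with carry = (r_ZAR − r_USD) = 0.0732 − 0.0894 = -0.0162
F* = 14.277 · e^(-0.0162 × 375/365) = 14.277 · e^-0.016644 = 14.277 × 0.983494 = 14.0413
Market 13.656 < fair 14.0413: forward underpriced → reverse cash-and-carry (short spot, go long the forward).
At maturity, profit = |F_mkt − F*| = |13.656 − 14.0413| = 0.385 per USD (in ZAR)

0.385 per USD (in ZAR)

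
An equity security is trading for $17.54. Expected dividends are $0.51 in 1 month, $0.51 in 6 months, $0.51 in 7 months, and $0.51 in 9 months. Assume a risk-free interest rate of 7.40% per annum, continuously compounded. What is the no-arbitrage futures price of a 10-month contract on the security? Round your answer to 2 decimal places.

$16.56

PV(dividends) I = 0.51·e^(−0.0740·1/12) + 0.51·e^(−0.0740·6/12) + 0.51·e^(−0.0740·7/12) + 0.51·e^(−0.0740·9/12)
I = 0.5069 + 0.4915 + 0.4885 + 0.4825 = 1.9694
F = (S − I)·e^(rT) = (17.54 − 1.9694) · e^(0.0740·10/12)
= 15.5706 · e^0.061667 = 15.5706 × 1.063608 = $16.56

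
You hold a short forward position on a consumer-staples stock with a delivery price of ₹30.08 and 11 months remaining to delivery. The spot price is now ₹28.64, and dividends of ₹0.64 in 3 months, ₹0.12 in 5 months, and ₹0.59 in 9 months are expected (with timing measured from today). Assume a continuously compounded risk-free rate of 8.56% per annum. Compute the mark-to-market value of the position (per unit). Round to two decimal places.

PV(remaining dividends) I = 0.64·e^(−0.0856·3/12) + 0.12·e^(−0.0856·5/12) + 0.59·e^(−0.0856·9/12) = 1.2956
Current forward F = (S − I)·e^(rT) = (28.64 − 1.2956)·e^(0.0856·11/12) = 27.3444 × 1.081627 = 29.5764
Value (long) = (F − K)·e^(−rT) = (29.5764 − 30.08) × 0.924533 = -0.4656
Short position value = −(long value) = ₹0.47

₹0.47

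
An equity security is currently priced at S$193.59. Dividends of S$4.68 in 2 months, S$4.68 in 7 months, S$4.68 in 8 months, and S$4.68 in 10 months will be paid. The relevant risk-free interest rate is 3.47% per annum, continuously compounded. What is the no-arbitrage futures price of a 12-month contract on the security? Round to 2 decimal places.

S$181.42

PV(dividends) I = 4.68·e^(−0.0347·2/12) + 4.68·e^(−0.0347·7/12) + 4.68·e^(−0.0347·8/12) + 4.68·e^(−0.0347·10/12)
I = 4.6530 + 4.5862 + 4.5730 + 4.5466 = 18.3588
F = (S − I)·e^(rT) = (193.59 − 18.3588) · e^(0.0347·12/12)
= 175.2312 · e^0.034700 = 175.2312 × 1.035309 = S$181.42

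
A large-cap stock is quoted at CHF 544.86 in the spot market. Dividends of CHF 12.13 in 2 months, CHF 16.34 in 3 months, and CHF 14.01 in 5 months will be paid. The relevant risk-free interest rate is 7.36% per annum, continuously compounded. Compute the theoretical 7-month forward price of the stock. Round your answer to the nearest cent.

CHF 525.33

PV(dividends) I = 12.13·e^(−0.0736·2/12) + 16.34·e^(−0.0736·3/12) + 14.01·e^(−0.0736·5/12)
I = 11.9821 + 16.0421 + 13.5869 = 41.6111
F = (S − I)·e^(rT) = (544.86 − 41.6111) · e^(0.0736·7/12)
= 503.2489 · e^0.042933 = 503.2489 × 1.043868 = CHF 525.33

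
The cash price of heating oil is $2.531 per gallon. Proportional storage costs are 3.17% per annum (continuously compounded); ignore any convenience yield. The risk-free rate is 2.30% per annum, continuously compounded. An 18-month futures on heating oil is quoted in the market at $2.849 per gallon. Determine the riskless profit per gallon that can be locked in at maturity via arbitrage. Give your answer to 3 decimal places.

$0.102 per gallon

Fair futures: F* = S·e^(carry·T), with carry = (r + u) = 0.0230 + 0.0317 = 0.0547
F* = 2.531 · e^(0.0547 × 18/12) = 2.531 · e^0.082050 = 2.531 × 1.085510 = $2.7474
Market $2.849 > fair $2.7474: forward overpriced → cash-and-carry (buy spot, short the forward).
At maturity, profit = |F_mkt − F*| = |2.849 − 2.7474| = $0.102 per gallon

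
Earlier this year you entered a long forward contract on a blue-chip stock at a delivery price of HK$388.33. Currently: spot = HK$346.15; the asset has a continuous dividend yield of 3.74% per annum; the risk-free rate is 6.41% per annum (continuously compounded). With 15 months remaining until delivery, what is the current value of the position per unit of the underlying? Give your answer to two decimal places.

-HK$28.09

Current fair forward for the remaining 15 months: F = S·e^((r − q)·T), (r − q) = 0.0641 − 0.0374 = 0.0267
F = 346.15 · e^(0.0267 × 15/12) = 346.15 × 1.033938 = 357.8976
Value of long forward = (F − K)·e^(−rT) = (357.8976 − 388.33) · e^(−0.0641·15/12)
= -30.4324 × 0.923001 = -28.09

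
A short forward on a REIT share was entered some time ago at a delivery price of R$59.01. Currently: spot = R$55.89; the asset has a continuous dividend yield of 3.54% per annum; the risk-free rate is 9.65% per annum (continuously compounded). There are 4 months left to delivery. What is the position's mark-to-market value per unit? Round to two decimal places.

R$1.91

Current fair forward for the remaining 4 months: F = S·e^((r − q)·T), (r − q) = 0.0965 − 0.0354 = 0.0611
F = 55.89 · e^(0.0611 × 4/12) = 55.89 × 1.020575 = 57.0399
Value of long forward = (F − K)·e^(−rT) = (57.0399 − 59.01) · e^(−0.0965·4/12)
= -1.9701 × 0.968345 = -1.91
Short position value = −(long value) = R$1.91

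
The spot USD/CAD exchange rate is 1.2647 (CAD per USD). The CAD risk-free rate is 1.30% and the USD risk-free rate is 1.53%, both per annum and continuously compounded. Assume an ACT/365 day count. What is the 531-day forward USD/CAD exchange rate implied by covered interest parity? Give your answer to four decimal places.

F = S·e^((r_CAD − r_USD)T) = 1.2647 · e^((0.0130 − 0.0153) × 531/365)
= 1.2647 · e^-0.003346 = 1.2647 × 0.996660
F = 1.2605 CAD per USD

1.2605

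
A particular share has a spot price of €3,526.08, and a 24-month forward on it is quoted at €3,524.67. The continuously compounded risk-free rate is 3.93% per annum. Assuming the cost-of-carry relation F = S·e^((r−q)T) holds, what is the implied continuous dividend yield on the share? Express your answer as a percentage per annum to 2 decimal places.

From F = S·e^((r−q)T): (r − q) = ln(F/S)/T
ln(3524.67/3526.08) = ln(0.999600) = -0.000400
(r − q) = -0.000400 / (24/12) = -0.000200
q = r − ln(F/S)/T = 0.0393 + 0.000200 = 0.039500
q = 3.95%

3.95%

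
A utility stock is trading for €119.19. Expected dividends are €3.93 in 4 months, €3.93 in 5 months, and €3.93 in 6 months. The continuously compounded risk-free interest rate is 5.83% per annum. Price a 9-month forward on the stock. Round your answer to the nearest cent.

PV(dividends) I = 3.93·e^(−0.0583·4/12) + 3.93·e^(−0.0583·5/12) + 3.93·e^(−0.0583·6/12)
I = 3.8544 + 3.8357 + 3.8171 = 11.5072
F = (S − I)·e^(rT) = (119.19 − 11.5072) · e^(0.0583·9/12)
= 107.6828 · e^0.043725 = 107.6828 × 1.044695 = €112.50

€112.50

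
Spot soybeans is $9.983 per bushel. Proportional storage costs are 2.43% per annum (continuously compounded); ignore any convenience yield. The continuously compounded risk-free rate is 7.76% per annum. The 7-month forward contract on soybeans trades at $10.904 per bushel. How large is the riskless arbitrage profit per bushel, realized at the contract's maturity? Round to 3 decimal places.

$0.310 per bushel

Fair forward: F* = S·e^(carry·T), with carry = (r + u) = 0.0776 + 0.0243 = 0.1019
F* = 9.983 · e^(0.1019 × 7/12) = 9.983 · e^0.059442 = 9.983 × 1.061244 = $10.5944
Market $10.904 > fair $10.5944: forward overpriced → cash-and-carry (buy spot, short the forward).
At maturity, profit = |F_mkt − F*| = |10.904 − 10.5944| = $0.310 per bushel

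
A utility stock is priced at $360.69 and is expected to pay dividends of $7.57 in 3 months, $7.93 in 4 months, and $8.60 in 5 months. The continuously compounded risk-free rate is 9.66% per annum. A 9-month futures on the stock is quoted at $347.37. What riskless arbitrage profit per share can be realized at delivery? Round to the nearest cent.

$15.34 per share

PV(dividends) I = 7.57·e^(−0.0966·3/12) + 7.93·e^(−0.0966·4/12) + 8.60·e^(−0.0966·5/12) = 23.3288
Fair futures F* = (S − I)·e^(rT) = (360.69 − 23.3288)·e^0.072450 = 337.3612 × 1.075139 = 362.7102
Market $347.37 < fair 362.7102: forward underpriced → reverse cash-and-carry (short the stock, invest proceeds at r, pay the dividends, go long the forward).
Profit at T = |F_mkt − F*| = |347.37 − 362.7102| = $15.34 per share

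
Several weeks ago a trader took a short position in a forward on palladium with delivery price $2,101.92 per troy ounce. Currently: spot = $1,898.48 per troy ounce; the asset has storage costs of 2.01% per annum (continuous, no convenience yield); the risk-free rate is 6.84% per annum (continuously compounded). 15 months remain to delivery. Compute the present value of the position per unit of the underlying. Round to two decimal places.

Current fair forward for the remaining 15 months: F = S·e^((r + u)·T), (r + u) = 0.0684 + 0.0201 = 0.0885
F = 1898.48 · e^(0.0885 × 15/12) = 1898.48 × 1.11697596 = 2120.5565
Value of long forward = (F − K)·e^(−rT) = (2120.5565 − 2101.92) · e^(−0.0684·15/12)
= 18.6365 × 0.91805314 = 17.11
Short position value = −(long value) = -$17.11

-$17.11 per troy ounce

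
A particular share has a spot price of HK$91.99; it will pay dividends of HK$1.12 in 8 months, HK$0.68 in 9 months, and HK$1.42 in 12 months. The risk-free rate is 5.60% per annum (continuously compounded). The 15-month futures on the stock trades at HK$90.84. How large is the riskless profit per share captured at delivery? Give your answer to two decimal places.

HK$4.52 per share

PV(dividends) I = 1.12·e^(−0.0560·8/12) + 0.68·e^(−0.0560·9/12) + 1.42·e^(−0.0560·12/12) = 3.0737
Fair futures F* = (S − I)·e^(rT) = (91.99 − 3.0737)·e^0.070000 = 88.9163 × 1.072508 = 95.3634
Market HK$90.84 < fair 95.3634: forward underpriced → reverse cash-and-carry (short the stock, invest proceeds at r, pay the dividends, go long the forward).
Profit at T = |F_mkt − F*| = |90.84 − 95.3634| = HK$4.52 per share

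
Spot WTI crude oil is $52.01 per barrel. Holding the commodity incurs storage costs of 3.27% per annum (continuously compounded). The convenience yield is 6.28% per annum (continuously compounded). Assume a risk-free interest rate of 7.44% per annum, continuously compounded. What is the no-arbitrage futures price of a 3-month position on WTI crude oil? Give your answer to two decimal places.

Net carry = r + u − y = 0.0744 + 0.0327 − 0.0628 = 0.0443
F = S·e^((r+u−y)T) = 52.01 · e^(0.0443 × 3/12) = 52.01 · e^0.011075
= 52.01 × 1.011137 = $52.59 per barrel

$52.59 per barrel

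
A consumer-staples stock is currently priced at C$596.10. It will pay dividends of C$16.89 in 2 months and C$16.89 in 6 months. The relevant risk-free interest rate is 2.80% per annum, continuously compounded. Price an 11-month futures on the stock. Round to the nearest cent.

C$577.26

PV(dividends) I = 16.89·e^(−0.0280·2/12) + 16.89·e^(−0.0280·6/12)
I = 16.8114 + 16.6552 = 33.4666
F = (S − I)·e^(rT) = (596.10 − 33.4666) · e^(0.0280·11/12)
= 562.6334 · e^0.025667 = 562.6334 × 1.025999 = C$577.26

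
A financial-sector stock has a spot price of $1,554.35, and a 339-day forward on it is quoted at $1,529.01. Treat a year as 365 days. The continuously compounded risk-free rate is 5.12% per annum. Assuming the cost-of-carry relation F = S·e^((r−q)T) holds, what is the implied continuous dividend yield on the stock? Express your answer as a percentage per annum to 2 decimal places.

6.89%

From F = S·e^((r−q)T): (r − q) = ln(F/S)/T
ln(1529.01/1554.35) = ln(0.983697) = -0.016437
(r − q) = -0.016437 / (339/365) = -0.017698
q = r − ln(F/S)/T = 0.0512 + 0.017698 = 0.068898
q = 6.89%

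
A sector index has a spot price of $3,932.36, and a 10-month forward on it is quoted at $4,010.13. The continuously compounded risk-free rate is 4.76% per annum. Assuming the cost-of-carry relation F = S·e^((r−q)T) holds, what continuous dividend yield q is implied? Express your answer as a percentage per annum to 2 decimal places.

From F = S·e^((r−q)T): (r − q) = ln(F/S)/T
ln(4010.13/3932.36) = ln(1.019777) = 0.019584
(r − q) = 0.019584 / (10/12) = 0.023501
q = r − ln(F/S)/T = 0.0476 − 0.023501 = 0.024099
q = 2.41%

2.41%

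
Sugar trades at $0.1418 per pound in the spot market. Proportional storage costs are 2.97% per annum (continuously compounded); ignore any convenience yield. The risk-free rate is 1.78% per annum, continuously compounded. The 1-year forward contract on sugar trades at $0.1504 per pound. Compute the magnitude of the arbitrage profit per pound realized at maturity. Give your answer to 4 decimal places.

Fair forward: F* = S·e^(carry·T), with carry = (r + u) = 0.0178 + 0.0297 = 0.0475
F* = 0.1418 · e^(0.0475 × 1) = 0.1418 · e^0.047500 = 0.1418 × 1.048646 = $0.1487
Market $0.1504 > fair $0.1487: forward overpriced → cash-and-carry (buy spot, short the forward).
At maturity, profit = |F_mkt − F*| = |0.1504 − 0.1487| = $0.0017 per pound

$0.0017 per pound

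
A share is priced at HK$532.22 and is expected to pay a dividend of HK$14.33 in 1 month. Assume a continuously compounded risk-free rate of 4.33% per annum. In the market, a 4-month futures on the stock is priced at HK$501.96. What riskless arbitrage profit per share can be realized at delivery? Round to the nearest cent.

PV(dividends) I = 14.33·e^(−0.0433·1/12) = 14.2784
Fair futures F* = (S − I)·e^(rT) = (532.22 − 14.2784)·e^0.014433 = 517.9416 × 1.014538 = 525.4714
Market HK$501.96 < fair 525.4714: forward underpriced → reverse cash-and-carry (short the stock, invest proceeds at r, pay the dividends, go long the forward).
Profit at T = |F_mkt − F*| = |501.96 − 525.4714| = HK$23.51 per share

HK$23.51 per share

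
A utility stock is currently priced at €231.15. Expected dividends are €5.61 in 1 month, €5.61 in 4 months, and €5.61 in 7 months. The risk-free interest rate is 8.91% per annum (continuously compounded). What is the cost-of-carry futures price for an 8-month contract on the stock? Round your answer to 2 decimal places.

€227.96

PV(dividends) I = 5.61·e^(−0.0891·1/12) + 5.61·e^(−0.0891·4/12) + 5.61·e^(−0.0891·7/12)
I = 5.5685 + 5.4458 + 5.3259 = 16.3402
F = (S − I)·e^(rT) = (231.15 − 16.3402) · e^(0.0891·8/12)
= 214.8098 · e^0.059400 = 214.8098 × 1.061200 = €227.96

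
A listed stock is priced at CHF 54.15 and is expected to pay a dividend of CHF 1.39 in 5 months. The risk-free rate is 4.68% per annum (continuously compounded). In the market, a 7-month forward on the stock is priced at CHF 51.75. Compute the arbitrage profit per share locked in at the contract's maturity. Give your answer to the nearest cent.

PV(dividends) I = 1.39·e^(−0.0468·5/12) = 1.3632
Fair forward F* = (S − I)·e^(rT) = (54.15 − 1.3632)·e^0.027300 = 52.7868 × 1.027676 = 54.2477
Market CHF 51.75 < fair 54.2477: forward underpriced → reverse cash-and-carry (short the stock, invest proceeds at r, pay the dividends, go long the forward).
Profit at T = |F_mkt − F*| = |51.75 − 54.2477| = CHF 2.50 per share

CHF 2.50 per share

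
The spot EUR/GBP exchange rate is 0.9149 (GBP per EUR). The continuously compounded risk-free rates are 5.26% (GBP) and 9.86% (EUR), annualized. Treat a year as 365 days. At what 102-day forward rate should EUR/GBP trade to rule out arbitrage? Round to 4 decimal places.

0.9032

F = S·e^((r_GBP − r_EUR)T) = 0.9149 · e^((0.0526 − 0.0986) × 102/365)
= 0.9149 · e^-0.012855 = 0.9149 × 0.987227
F = 0.9032 GBP per EUR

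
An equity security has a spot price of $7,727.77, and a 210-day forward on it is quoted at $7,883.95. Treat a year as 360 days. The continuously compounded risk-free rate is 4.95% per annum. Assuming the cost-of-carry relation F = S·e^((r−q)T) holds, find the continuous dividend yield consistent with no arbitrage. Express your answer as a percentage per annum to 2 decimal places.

From F = S·e^((r−q)T): (r − q) = ln(F/S)/T
ln(7883.95/7727.77) = ln(1.020210) = 0.020008
(r − q) = 0.020008 / (210/360) = 0.034299
q = r − ln(F/S)/T = 0.0495 − 0.034299 = 0.015201
q = 1.52%

1.52%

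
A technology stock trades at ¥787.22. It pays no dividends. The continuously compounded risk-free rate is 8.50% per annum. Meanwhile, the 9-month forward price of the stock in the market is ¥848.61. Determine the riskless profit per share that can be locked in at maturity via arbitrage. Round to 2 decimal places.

¥9.57 per share

Fair forward: F* = S·e^(carry·T), with carry = r = 0.0850
F* = 787.22 · e^(0.0850 × 9/12) = 787.22 · e^0.063750 = 787.22 × 1.065826 = ¥839.0395
Market ¥848.61 > fair ¥839.0395: forward overpriced → cash-and-carry (buy spot, short the forward).
At maturity, profit = |F_mkt − F*| = |848.61 − 839.0395| = ¥9.57 per share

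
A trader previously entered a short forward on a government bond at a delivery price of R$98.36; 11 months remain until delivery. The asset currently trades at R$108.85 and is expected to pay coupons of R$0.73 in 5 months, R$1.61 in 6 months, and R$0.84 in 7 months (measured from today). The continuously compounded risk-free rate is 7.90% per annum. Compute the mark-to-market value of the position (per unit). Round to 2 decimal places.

-R$14.30

PV(remaining coupons) I = 0.73·e^(−0.0790·5/12) + 1.61·e^(−0.0790·6/12) + 0.84·e^(−0.0790·7/12) = 3.0562
Current forward F = (S − I)·e^(rT) = (108.85 − 3.0562)·e^(0.0790·11/12) = 105.7938 × 1.075103 = 113.7392
Value (long) = (F − K)·e^(−rT) = (113.7392 − 98.36) × 0.930143 = 14.3049
Short position value = −(long value) = -R$14.30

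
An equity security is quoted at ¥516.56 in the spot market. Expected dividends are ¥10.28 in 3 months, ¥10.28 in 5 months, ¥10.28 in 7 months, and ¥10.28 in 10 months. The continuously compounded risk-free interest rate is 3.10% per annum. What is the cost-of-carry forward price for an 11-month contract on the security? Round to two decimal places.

PV(dividends) I = 10.28·e^(−0.0310·3/12) + 10.28·e^(−0.0310·5/12) + 10.28·e^(−0.0310·7/12) + 10.28·e^(−0.0310·10/12)
I = 10.2006 + 10.1481 + 10.0958 + 10.0178 = 40.4623
F = (S − I)·e^(rT) = (516.56 − 40.4623) · e^(0.0310·11/12)
= 476.0977 · e^0.028417 = 476.0977 × 1.028825 = ¥489.82

¥489.82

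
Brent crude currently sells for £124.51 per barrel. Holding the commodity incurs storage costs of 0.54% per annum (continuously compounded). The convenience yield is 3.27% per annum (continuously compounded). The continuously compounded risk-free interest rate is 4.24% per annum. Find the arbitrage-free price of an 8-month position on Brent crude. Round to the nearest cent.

Net carry = r + u − y = 0.0424 + 0.0054 − 0.0327 = 0.0151
F = S·e^((r+u−y)T) = 124.51 · e^(0.0151 × 8/12) = 124.51 · e^0.010067
= 124.51 × 1.010118 = £125.77 per barrel

£125.77 per barrel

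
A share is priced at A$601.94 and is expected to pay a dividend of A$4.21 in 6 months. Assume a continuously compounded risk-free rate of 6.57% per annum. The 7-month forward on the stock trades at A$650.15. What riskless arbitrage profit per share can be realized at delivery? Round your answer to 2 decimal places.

PV(dividends) I = 4.21·e^(−0.0657·6/12) = 4.0739
Fair forward F* = (S − I)·e^(rT) = (601.94 − 4.0739)·e^0.038325 = 597.8661 × 1.039069 = 621.2241
Market A$650.15 > fair 621.2241: forward overpriced → cash-and-carry (borrow at r, buy the stock and collect the dividends, short the forward).
Profit at T = |F_mkt − F*| = |650.15 − 621.2241| = A$28.93 per share

A$28.93 per share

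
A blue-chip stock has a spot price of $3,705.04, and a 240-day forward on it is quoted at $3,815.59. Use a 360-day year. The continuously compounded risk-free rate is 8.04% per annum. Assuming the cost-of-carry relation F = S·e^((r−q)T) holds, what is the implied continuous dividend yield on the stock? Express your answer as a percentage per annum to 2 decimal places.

3.63%

From F = S·e^((r−q)T): (r − q) = ln(F/S)/T
ln(3815.59/3705.04) = ln(1.029838) = 0.029402
(r − q) = 0.029402 / (240/360) = 0.044103
q = r − ln(F/S)/T = 0.0804 − 0.044103 = 0.036297
q = 3.63%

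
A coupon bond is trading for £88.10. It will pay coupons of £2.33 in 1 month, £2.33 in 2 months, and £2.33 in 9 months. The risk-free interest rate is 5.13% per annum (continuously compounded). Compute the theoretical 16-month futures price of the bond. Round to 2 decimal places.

£86.98

PV(coupons) I = 2.33·e^(−0.0513·1/12) + 2.33·e^(−0.0513·2/12) + 2.33·e^(−0.0513·9/12)
I = 2.3201 + 2.3102 + 2.2421 = 6.8724
F = (S − I)·e^(rT) = (88.10 − 6.8724) · e^(0.0513·16/12)
= 81.2276 · e^0.068400 = 81.2276 × 1.070794 = £86.98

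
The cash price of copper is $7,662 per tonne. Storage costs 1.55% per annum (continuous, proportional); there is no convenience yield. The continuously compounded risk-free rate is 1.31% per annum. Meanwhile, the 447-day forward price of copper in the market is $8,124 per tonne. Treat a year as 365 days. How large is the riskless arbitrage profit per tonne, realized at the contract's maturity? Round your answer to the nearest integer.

Fair forward: F* = S·e^(carry·T), with carry = (r + u) = 0.0131 + 0.0155 = 0.0286
F* = 7662 · e^(0.0286 × 447/365) = 7662 · e^0.035025 = 7662 × 1.035646 = $7935.1197
Market $8124 > fair $7935.1197: forward overpriced → cash-and-carry (buy spot, short the forward).
At maturity, profit = |F_mkt − F*| = |8124 − 7935.1197| = $189 per tonne

$189 per tonne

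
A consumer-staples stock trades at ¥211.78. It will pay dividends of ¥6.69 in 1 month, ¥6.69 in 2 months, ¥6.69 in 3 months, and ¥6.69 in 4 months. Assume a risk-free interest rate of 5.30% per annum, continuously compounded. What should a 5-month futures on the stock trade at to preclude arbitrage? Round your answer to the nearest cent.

¥189.45

PV(dividends) I = 6.69·e^(−0.0530·1/12) + 6.69·e^(−0.0530·2/12) + 6.69·e^(−0.0530·3/12) + 6.69·e^(−0.0530·4/12)
I = 6.6605 + 6.6312 + 6.6019 + 6.5728 = 26.4664
F = (S − I)·e^(rT) = (211.78 − 26.4664) · e^(0.0530·5/12)
= 185.3136 · e^0.022083 = 185.3136 × 1.022329 = ¥189.45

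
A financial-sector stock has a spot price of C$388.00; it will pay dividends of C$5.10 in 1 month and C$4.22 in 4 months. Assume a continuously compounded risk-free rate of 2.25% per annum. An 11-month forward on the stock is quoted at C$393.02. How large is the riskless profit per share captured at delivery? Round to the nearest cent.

PV(dividends) I = 5.10·e^(−0.0225·1/12) + 4.22·e^(−0.0225·4/12) = 9.2789
Fair forward F* = (S − I)·e^(rT) = (388.00 − 9.2789)·e^0.020625 = 378.7211 × 1.020839 = 386.6133
Market C$393.02 > fair 386.6133: forward overpriced → cash-and-carry (borrow at r, buy the stock and collect the dividends, short the forward).
Profit at T = |F_mkt − F*| = |393.02 − 386.6133| = C$6.41 per share

C$6.41 per share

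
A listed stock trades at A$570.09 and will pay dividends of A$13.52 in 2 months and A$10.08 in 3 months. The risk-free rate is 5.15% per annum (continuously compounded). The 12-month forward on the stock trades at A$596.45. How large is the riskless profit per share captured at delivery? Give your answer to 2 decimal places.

PV(dividends) I = 13.52·e^(−0.0515·2/12) + 10.08·e^(−0.0515·3/12) = 23.3555
Fair forward F* = (S − I)·e^(rT) = (570.09 − 23.3555)·e^0.051500 = 546.7345 × 1.052849 = 575.6289
Market A$596.45 > fair 575.6289: forward overpriced → cash-and-carry (borrow at r, buy the stock and collect the dividends, short the forward).
Profit at T = |F_mkt − F*| = |596.45 − 575.6289| = A$20.82 per share

A$20.82 per share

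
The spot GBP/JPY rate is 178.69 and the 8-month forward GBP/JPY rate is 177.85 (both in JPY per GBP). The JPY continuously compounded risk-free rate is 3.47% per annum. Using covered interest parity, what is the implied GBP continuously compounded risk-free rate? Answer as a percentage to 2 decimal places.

F = S·e^((r_JPY − r_GBP)T) ⇒ r_GBP = r_JPY − ln(F/S)/T
ln(177.85/178.69) = -0.004712; /(8/12) = -0.007068
r_GBP = 0.0347 + 0.007068 = 0.041768
r_GBP = 4.18%

4.18%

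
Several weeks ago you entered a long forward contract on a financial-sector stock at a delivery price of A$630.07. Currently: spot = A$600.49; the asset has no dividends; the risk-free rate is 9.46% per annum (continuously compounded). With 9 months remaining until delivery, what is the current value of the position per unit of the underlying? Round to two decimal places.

Current fair forward for the remaining 9 months: F = S·e^(r·T), r = 0.0946
F = 600.49 · e^(0.0946 × 9/12) = 600.49 × 1.073528 = 644.6428
Value of long forward = (F − K)·e^(−rT) = (644.6428 − 630.07) · e^(−0.0946·9/12)
= 14.5728 × 0.931508 = 13.57

A$13.57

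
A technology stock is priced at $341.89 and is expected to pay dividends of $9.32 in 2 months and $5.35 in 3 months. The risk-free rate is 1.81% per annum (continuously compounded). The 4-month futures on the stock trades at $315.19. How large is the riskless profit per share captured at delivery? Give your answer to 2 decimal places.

$14.06 per share

PV(dividends) I = 9.32·e^(−0.0181·2/12) + 5.35·e^(−0.0181·3/12) = 14.6178
Fair futures F* = (S − I)·e^(rT) = (341.89 − 14.6178)·e^0.006033 = 327.2722 × 1.006051 = 329.2525
Market $315.19 < fair 329.2525: forward underpriced → reverse cash-and-carry (short the stock, invest proceeds at r, pay the dividends, go long the forward).
Profit at T = |F_mkt − F*| = |315.19 − 329.2525| = $14.06 per share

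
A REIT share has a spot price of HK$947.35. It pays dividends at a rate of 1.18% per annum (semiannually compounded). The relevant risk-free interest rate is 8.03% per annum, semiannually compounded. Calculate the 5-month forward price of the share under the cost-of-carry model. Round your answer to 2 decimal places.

HK$974.16

F = S · (1+r/2)^(2T) / (1+q/2)^(2T)
= 947.35 × 1.033348 / 1.004914 = 947.35 × 1.028295
F = HK$974.16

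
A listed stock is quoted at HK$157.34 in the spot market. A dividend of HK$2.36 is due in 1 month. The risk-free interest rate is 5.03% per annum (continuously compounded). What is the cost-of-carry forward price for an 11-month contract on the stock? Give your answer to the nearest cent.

PV(dividends) I = 2.36·e^(−0.0503·1/12)
I = 2.3501
F = (S − I)·e^(rT) = (157.34 − 2.3501) · e^(0.0503·11/12)
= 154.9899 · e^0.046108 = 154.9899 × 1.047188 = HK$162.30

HK$162.30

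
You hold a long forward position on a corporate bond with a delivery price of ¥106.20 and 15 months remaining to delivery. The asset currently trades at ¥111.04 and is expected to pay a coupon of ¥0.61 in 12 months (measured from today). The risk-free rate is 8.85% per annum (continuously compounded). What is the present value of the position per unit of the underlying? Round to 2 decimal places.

PV(remaining coupons) I = 0.61·e^(−0.0885·12/12) = 0.5583
Current forward F = (S − I)·e^(rT) = (111.04 − 0.5583)·e^(0.0885·15/12) = 110.4817 × 1.116976 = 123.4054
Value (long) = (F − K)·e^(−rT) = (123.4054 − 106.20) × 0.895274 = 15.4035
Value = ¥15.40

¥15.40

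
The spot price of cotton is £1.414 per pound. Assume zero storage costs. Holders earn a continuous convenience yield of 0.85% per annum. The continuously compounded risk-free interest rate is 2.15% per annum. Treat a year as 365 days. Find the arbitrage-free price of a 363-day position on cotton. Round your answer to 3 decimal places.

Net carry = r + u − y = 0.0215 + 0.0000 − 0.0085 = 0.0130
F = S·e^((r+u−y)T) = 1.414 · e^(0.0130 × 363/365) = 1.414 · e^0.012929
= 1.414 × 1.013013 = £1.432 per pound

£1.432 per pound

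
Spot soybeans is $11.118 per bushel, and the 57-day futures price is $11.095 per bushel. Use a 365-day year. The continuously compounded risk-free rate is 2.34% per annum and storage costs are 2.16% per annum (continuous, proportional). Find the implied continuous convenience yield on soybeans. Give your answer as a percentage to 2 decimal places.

F = S·e^((r+u−y)T) ⇒ (r+u−y) = ln(F/S)/T
ln(11.095/11.118) = -0.002071; /T ⇒ -0.013262
y = r + u − ln(F/S)/T = 0.0234 + 0.0216 + 0.013262 = 0.058262
y = 5.83%

5.83%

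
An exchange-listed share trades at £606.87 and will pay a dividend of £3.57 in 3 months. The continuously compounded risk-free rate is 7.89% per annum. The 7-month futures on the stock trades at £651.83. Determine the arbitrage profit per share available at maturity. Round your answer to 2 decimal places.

£20.04 per share

PV(dividends) I = 3.57·e^(−0.0789·3/12) = 3.5003
Fair futures F* = (S − I)·e^(rT) = (606.87 − 3.5003)·e^0.046025 = 603.3697 × 1.047101 = 631.7890
Market £651.83 > fair 631.7890: forward overpriced → cash-and-carry (borrow at r, buy the stock and collect the dividends, short the forward).
Profit at T = |F_mkt − F*| = |651.83 − 631.7890| = £20.04 per share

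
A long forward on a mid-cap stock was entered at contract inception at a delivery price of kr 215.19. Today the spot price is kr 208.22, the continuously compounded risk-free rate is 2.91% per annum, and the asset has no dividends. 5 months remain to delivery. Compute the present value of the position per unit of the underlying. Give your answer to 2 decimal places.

Current fair forward for the remaining 5 months: F = S·e^(r·T), r = 0.0291
F = 208.22 · e^(0.0291 × 5/12) = 208.22 × 1.012199 = 210.7601
Value of long forward = (F − K)·e^(−rT) = (210.7601 − 215.19) · e^(−0.0291·5/12)
= -4.4299 × 0.987948 = -4.38

-kr 4.38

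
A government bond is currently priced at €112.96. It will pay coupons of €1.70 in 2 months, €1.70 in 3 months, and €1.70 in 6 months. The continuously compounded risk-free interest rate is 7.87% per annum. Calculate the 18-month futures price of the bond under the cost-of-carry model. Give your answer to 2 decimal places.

€121.51

PV(coupons) I = 1.70·e^(−0.0787·2/12) + 1.70·e^(−0.0787·3/12) + 1.70·e^(−0.0787·6/12)
I = 1.6778 + 1.6669 + 1.6344 = 4.9791
F = (S − I)·e^(rT) = (112.96 − 4.9791) · e^(0.0787·18/12)
= 107.9809 · e^0.118050 = 107.9809 × 1.125300 = €121.51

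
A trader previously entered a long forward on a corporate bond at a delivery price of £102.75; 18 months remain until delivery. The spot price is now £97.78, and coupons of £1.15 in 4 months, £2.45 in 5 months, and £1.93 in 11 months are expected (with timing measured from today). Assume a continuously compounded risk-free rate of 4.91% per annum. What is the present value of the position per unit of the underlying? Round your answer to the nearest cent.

-£3.05

PV(remaining coupons) I = 1.15·e^(−0.0491·4/12) + 2.45·e^(−0.0491·5/12) + 1.93·e^(−0.0491·11/12) = 5.3768
Current forward F = (S − I)·e^(rT) = (97.78 − 5.3768)·e^(0.0491·18/12) = 92.4032 × 1.076430 = 99.4656
Value (long) = (F − K)·e^(−rT) = (99.4656 − 102.75) × 0.928997 = -3.0512
Value = -£3.05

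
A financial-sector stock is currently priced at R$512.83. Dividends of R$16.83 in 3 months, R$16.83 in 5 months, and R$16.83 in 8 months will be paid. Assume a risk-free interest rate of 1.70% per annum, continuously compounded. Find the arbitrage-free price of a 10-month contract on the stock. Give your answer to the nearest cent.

R$469.32

PV(dividends) I = 16.83·e^(−0.0170·3/12) + 16.83·e^(−0.0170·5/12) + 16.83·e^(−0.0170·8/12)
I = 16.7586 + 16.7112 + 16.6403 = 50.1101
F = (S − I)·e^(rT) = (512.83 − 50.1101) · e^(0.0170·10/12)
= 462.7199 · e^0.014167 = 462.7199 × 1.014268 = R$469.32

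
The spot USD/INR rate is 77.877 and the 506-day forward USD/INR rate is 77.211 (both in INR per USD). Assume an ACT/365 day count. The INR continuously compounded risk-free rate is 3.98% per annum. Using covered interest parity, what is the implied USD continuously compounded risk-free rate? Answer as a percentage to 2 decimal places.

4.60%

F = S·e^((r_INR − r_USD)T) ⇒ r_USD = r_INR − ln(F/S)/T
ln(77.211/77.877) = -0.008589; /(506/365) = -0.006196
r_USD = 0.0398 + 0.006196 = 0.045996
r_USD = 4.60%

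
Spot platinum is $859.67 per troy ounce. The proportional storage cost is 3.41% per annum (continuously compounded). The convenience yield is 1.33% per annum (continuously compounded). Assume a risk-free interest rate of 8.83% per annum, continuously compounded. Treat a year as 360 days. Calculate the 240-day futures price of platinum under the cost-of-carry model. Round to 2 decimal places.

Net carry = r + u − y = 0.0883 + 0.0341 − 0.0133 = 0.1091
F = S·e^((r+u−y)T) = 859.67 · e^(0.1091 × 240/360) = 859.67 · e^0.072733
= 859.67 × 1.075443 = $924.53 per troy ounce

$924.53 per troy ounce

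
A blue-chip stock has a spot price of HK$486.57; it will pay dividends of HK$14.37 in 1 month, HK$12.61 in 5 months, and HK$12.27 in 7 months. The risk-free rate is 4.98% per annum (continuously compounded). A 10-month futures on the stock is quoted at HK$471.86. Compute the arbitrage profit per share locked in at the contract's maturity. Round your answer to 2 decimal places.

PV(dividends) I = 14.37·e^(−0.0498·1/12) + 12.61·e^(−0.0498·5/12) + 12.27·e^(−0.0498·7/12) = 38.5802
Fair futures F* = (S − I)·e^(rT) = (486.57 − 38.5802)·e^0.041500 = 447.9898 × 1.042373 = 466.9725
Market HK$471.86 > fair 466.9725: forward overpriced → cash-and-carry (borrow at r, buy the stock and collect the dividends, short the forward).
Profit at T = |F_mkt − F*| = |471.86 − 466.9725| = HK$4.89 per share

HK$4.89 per share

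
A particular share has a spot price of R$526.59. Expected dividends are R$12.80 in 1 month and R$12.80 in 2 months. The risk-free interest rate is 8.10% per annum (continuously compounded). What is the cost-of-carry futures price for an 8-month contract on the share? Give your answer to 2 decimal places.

R$529.06

PV(dividends) I = 12.80·e^(−0.0810·1/12) + 12.80·e^(−0.0810·2/12)
I = 12.7139 + 12.6284 = 25.3423
F = (S − I)·e^(rT) = (526.59 − 25.3423) · e^(0.0810·8/12)
= 501.2477 · e^0.054000 = 501.2477 × 1.055485 = R$529.06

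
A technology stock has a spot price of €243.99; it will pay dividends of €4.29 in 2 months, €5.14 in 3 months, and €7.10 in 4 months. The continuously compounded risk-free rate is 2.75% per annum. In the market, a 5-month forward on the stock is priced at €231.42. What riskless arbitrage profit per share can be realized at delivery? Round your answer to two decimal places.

€1.22 per share

PV(dividends) I = 4.29·e^(−0.0275·2/12) + 5.14·e^(−0.0275·3/12) + 7.10·e^(−0.0275·4/12) = 16.4104
Fair forward F* = (S − I)·e^(rT) = (243.99 − 16.4104)·e^0.011458 = 227.5796 × 1.011524 = 230.2022
Market €231.42 > fair 230.2022: forward overpriced → cash-and-carry (borrow at r, buy the stock and collect the dividends, short the forward).
Profit at T = |F_mkt − F*| = |231.42 − 230.2022| = €1.22 per share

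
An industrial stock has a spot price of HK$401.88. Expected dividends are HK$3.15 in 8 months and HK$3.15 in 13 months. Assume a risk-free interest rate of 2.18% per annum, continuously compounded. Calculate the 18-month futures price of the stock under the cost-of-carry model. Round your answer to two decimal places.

PV(dividends) I = 3.15·e^(−0.0218·8/12) + 3.15·e^(−0.0218·13/12)
I = 3.1046 + 3.0765 = 6.1811
F = (S − I)·e^(rT) = (401.88 − 6.1811) · e^(0.0218·18/12)
= 395.6989 · e^0.032700 = 395.6989 × 1.033241 = HK$408.85

HK$408.85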